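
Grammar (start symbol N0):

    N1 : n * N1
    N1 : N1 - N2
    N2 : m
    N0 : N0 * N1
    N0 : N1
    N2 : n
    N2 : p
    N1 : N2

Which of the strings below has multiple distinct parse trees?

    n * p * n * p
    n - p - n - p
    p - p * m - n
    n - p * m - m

n * p * n * p: 4 trees
n - p - n - p: 1 tree
p - p * m - n: 1 tree
n - p * m - m: 1 tree

n * p * n * p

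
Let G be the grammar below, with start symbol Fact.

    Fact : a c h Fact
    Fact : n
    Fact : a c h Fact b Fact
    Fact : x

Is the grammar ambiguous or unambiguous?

Ambiguous

Witness: a c h a c h n b n

Derivation 1: Fact ⇒ a c h Fact ⇒ a c h a c h Fact b Fact ⇒ a c h a c h n b Fact ⇒ a c h a c h n b n
Derivation 2: Fact ⇒ a c h Fact b Fact ⇒ a c h a c h Fact b Fact ⇒ a c h a c h n b Fact ⇒ a c h a c h n b n

Two distinct leftmost derivations for the same string.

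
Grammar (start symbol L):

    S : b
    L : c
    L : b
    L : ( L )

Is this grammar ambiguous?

Only L is reachable from L; ignoring the rest: L(L) is { openⁿ atom closeⁿ : n ≥ 0 }. The bracket depth fixes n, and the derivation is forced at every step.

Unambiguous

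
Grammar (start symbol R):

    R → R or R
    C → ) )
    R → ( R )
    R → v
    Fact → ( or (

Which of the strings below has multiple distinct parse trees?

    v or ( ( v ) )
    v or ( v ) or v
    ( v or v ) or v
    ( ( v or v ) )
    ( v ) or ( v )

v or ( ( v ) ): 1 tree
v or ( v ) or v: 2 trees
( v or v ) or v: 1 tree
( ( v or v ) ): 1 tree
( v ) or ( v ): 1 tree

v or ( v ) or v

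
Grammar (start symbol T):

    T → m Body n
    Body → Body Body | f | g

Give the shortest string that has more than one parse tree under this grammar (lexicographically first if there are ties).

length 3: no string has ≥2 trees
length 4: no string has ≥2 trees
length 5: m f f f n has 2 parse trees

Two derivations of m f f f n:
  T ⇒ m Body n ⇒ m Body Body n ⇒ m Body Body Body n ⇒ m f Body Body n ⇒ m f f Body n ⇒ m f f f n
  T ⇒ m Body n ⇒ m Body Body n ⇒ m f Body n ⇒ m f Body Body n ⇒ m f f Body n ⇒ m f f f n

m f f f n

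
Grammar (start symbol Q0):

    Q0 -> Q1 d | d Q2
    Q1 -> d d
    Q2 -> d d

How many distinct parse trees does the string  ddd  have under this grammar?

2

Parse trees for ddd:
  [Q0 [Q1 d d] d]
  [Q0 d [Q2 d d]]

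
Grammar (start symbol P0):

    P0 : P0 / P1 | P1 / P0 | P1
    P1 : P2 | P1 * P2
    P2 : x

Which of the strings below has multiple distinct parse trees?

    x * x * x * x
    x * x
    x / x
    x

x / x

x * x * x * x: 1 tree
x * x: 1 tree
x / x: 2 trees
x: 1 tree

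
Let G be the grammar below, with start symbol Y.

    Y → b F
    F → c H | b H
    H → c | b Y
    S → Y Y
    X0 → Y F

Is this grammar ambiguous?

Unambiguous

(S, X0 are unreachable from Y, so their rules don't affect L(Y).) Each reachable nonterminal has at most one production per leading terminal, and all productions are right-linear; the derivation is determined token-by-token.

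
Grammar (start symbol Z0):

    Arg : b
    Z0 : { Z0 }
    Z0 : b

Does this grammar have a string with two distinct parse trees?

Only Z0 is reachable from Z0; ignoring the rest: L(Z0) is { openⁿ atom closeⁿ : n ≥ 0 }. The bracket depth fixes n, and the derivation is forced at every step.

Unambiguous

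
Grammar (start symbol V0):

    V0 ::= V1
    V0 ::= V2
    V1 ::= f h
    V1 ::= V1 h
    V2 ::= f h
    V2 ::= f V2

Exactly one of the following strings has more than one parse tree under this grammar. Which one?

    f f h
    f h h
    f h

f h

f f h: 1 tree
f h h: 1 tree
f h: 2 trees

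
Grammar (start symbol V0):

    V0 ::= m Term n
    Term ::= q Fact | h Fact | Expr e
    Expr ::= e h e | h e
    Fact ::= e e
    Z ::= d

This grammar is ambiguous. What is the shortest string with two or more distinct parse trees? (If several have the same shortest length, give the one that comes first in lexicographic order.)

length 5: m h e e n has 2 parse trees

Two derivations of m h e e n:
  V0 ⇒ m Term n ⇒ m h Fact n ⇒ m h e e n
  V0 ⇒ m Term n ⇒ m Expr e n ⇒ m h e e n

m h e e n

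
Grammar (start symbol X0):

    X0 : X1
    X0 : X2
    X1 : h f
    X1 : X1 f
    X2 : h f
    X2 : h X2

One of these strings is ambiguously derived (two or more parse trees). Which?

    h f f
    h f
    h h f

h f

h f f: 1 tree
h f: 2 trees
h h f: 1 tree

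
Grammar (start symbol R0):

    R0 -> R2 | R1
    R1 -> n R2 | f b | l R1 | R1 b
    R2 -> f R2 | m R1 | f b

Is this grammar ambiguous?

Witness: f b

Derivation 1: R0 ⇒ R2 ⇒ f b
Derivation 2: R0 ⇒ R1 ⇒ f b

Two distinct leftmost derivations for the same string.

Ambiguous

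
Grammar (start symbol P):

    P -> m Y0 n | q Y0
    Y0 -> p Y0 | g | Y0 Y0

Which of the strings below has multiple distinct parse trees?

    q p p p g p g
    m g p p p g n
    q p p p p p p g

q p p p g p g

q p p p g p g: 4 trees
m g p p p g n: 1 tree
q p p p p p p g: 1 tree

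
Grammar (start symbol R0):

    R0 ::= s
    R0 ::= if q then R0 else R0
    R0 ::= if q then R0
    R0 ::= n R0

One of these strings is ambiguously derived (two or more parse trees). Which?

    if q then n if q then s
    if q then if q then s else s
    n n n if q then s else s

if q then if q then s else s

if q then n if q then s: 1 tree
if q then if q then s else s: 2 trees
n n n if q then s else s: 1 tree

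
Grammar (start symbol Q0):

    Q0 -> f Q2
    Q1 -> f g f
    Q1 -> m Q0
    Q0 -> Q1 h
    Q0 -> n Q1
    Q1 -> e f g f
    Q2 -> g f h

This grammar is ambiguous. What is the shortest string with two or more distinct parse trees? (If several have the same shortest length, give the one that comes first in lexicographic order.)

f g f h

length 4: f g f h has 2 parse trees

Two derivations of f g f h:
  Q0 ⇒ f Q2 ⇒ f g f h
  Q0 ⇒ Q1 h ⇒ f g f h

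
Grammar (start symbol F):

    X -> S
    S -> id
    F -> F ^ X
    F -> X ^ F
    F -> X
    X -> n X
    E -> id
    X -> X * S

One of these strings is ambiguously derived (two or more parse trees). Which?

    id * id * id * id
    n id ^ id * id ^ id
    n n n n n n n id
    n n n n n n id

id * id * id * id: 1 tree
n id ^ id * id ^ id: 4 trees
n n n n n n n id: 1 tree
n n n n n n id: 1 tree

n id ^ id * id ^ id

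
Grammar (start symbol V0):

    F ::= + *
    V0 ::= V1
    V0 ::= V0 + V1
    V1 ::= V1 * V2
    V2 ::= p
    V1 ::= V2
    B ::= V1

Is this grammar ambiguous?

Unambiguous

(F, B are unreachable from V0, so their rules don't affect L(V0).) The grammar is stratified — V0 handles '+' (left-recursive), V1 handles '*', V2 atoms. Each operator has a fixed associativity and precedence level, so every string has one parse.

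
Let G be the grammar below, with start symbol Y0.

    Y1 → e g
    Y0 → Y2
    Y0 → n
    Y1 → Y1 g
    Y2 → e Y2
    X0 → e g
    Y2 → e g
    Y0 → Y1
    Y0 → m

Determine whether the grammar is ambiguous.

Ambiguous

Witness: e g

Derivation 1: Y0 ⇒ Y2 ⇒ e g
Derivation 2: Y0 ⇒ Y1 ⇒ e g

Two distinct leftmost derivations for the same string.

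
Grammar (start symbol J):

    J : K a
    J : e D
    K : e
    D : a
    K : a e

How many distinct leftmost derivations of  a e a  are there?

Parse trees for a e a:
  [J [K a e] a]

1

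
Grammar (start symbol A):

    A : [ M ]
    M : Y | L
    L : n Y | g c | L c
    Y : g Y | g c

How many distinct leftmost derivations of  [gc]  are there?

2

Parse trees for [gc]:
  [A [ [M [Y g c]] ]]
  [A [ [M [L g c]] ]]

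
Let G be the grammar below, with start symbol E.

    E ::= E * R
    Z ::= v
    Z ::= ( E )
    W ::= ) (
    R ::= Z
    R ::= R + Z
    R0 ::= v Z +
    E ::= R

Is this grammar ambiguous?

Unambiguous

Only E, R, Z are reachable from E; ignoring the rest: The grammar is stratified — E handles '*' (left-recursive), R handles '+', Z atoms. Each operator has a fixed associativity and precedence level, so every string has one parse.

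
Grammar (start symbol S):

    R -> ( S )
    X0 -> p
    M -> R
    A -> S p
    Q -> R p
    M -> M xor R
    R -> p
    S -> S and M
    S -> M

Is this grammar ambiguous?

Only S, M, R are reachable from S; ignoring the rest: S → S and M | M  ;  M → M xor R | R  — a left-associative chain with R at the bottom. Each string factors uniquely by precedence.

Unambiguous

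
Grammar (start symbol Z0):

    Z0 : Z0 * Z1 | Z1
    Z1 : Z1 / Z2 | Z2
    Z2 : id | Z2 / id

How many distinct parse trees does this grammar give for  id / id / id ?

4

Parse trees for id / id / id:
  [Z0 [Z1 [Z1 [Z2 id]] / [Z2 [Z2 id] / id]]]
  [Z0 [Z1 [Z1 [Z1 [Z2 id]] / [Z2 id]] / [Z2 id]]]
  [Z0 [Z1 [Z1 [Z2 [Z2 id] / id]] / [Z2 id]]]
  [Z0 [Z1 [Z2 [Z2 [Z2 id] / id] / id]]]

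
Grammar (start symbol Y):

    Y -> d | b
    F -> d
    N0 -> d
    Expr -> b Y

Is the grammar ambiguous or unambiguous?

Only Y is reachable from Y; ignoring the rest: Restricted to the reachable nonterminals, every rule has the form A → t or A → t B, and no two rules for the same A share a first terminal. The grammar encodes a DFA — one run per string.

Unambiguous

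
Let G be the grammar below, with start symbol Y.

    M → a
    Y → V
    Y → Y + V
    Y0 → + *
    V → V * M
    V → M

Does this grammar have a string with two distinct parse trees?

Unambiguous

Only Y, V, M are reachable from Y; ignoring the rest: The grammar is stratified — Y handles '+' (left-recursive), V handles '*', M atoms. Each operator has a fixed associativity and precedence level, so every string has one parse.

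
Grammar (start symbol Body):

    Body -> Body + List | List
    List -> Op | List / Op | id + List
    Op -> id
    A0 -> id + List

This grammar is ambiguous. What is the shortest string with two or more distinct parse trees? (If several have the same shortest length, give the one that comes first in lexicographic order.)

id + id

length 1: no string has ≥2 trees
length 3: id + id has 2 parse trees

Two derivations of id + id:
  Body ⇒ Body + List ⇒ List + List ⇒ Op + List ⇒ id + List ⇒ id + Op ⇒ id + id
  Body ⇒ List ⇒ id + List ⇒ id + Op ⇒ id + id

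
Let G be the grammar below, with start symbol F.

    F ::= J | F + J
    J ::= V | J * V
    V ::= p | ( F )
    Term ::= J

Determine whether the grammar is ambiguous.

Unambiguous

(Term is unreachable from F, so its rules don't affect L(F).) The grammar is stratified — F handles '+' (left-recursive), J handles '*', V atoms. Each operator has a fixed associativity and precedence level, so every string has one parse.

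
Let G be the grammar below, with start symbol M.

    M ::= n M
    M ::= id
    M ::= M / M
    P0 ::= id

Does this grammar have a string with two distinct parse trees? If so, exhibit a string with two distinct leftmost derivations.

Ambiguous

Witness: n id / id

Derivation 1: M ⇒ n M ⇒ n M / M ⇒ n id / M ⇒ n id / id
Derivation 2: M ⇒ M / M ⇒ n M / M ⇒ n id / M ⇒ n id / id

Two distinct leftmost derivations for the same string.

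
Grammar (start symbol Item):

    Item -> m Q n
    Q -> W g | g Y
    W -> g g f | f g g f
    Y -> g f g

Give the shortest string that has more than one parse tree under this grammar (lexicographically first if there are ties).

length 6: m g g f g n has 2 parse trees

Two derivations of m g g f g n:
  Item ⇒ m Q n ⇒ m W g n ⇒ m g g f g n
  Item ⇒ m Q n ⇒ m g Y n ⇒ m g g f g n

m g g f g n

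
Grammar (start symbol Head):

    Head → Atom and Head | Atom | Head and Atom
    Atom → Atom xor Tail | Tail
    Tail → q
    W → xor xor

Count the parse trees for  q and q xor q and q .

Parse trees for q and q xor q and q:
  [Head [Atom [Tail q]] and [Head [Atom [Atom [Tail q]] xor [Tail q]] and [Head [Atom [Tail q]]]]]
  [Head [Atom [Tail q]] and [Head [Head [Atom [Atom [Tail q]] xor [Tail q]]] and [Atom [Tail q]]]]
  [Head [Head [Atom [Tail q]] and [Head [Atom [Atom [Tail q]] xor [Tail q]]]] and [Atom [Tail q]]]
  [Head [Head [Head [Atom [Tail q]]] and [Atom [Atom [Tail q]] xor [Tail q]]] and [Atom [Tail q]]]

4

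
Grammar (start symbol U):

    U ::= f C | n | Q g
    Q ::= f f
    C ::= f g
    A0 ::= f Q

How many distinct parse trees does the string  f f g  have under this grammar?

Parse trees for f f g:
  [U f [C f g]]
  [U [Q f f] g]

2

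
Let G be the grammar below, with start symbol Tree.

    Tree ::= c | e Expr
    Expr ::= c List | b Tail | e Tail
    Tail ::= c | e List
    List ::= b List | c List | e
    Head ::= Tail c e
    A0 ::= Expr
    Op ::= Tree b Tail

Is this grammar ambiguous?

Only Tree, Expr, Tail, List are reachable from Tree; ignoring the rest: Each reachable nonterminal has at most one production per leading terminal, and all productions are right-linear; the derivation is determined token-by-token.

Unambiguous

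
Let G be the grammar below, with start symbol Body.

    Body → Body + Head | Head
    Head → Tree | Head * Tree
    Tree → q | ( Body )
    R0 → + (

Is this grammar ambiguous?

Unambiguous

(R0 is unreachable from Body, so its rules don't affect L(Body).) Body → Body + Head | Head  ;  Head → Head * Tree | Tree  — a left-associative chain with Tree at the bottom. Each string factors uniquely by precedence.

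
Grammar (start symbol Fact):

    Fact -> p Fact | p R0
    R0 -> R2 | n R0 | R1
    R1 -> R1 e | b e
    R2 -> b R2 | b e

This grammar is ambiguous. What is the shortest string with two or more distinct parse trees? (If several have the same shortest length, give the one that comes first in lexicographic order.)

length 3: p b e has 2 parse trees

Two derivations of p b e:
  Fact ⇒ p R0 ⇒ p R2 ⇒ p b e
  Fact ⇒ p R0 ⇒ p R1 ⇒ p b e

p b e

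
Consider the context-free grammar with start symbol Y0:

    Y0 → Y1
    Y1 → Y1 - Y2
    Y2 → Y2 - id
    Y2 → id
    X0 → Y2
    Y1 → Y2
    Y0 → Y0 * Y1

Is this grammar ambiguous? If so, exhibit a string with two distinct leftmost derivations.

Witness: id - id

Derivation 1: Y0 ⇒ Y1 ⇒ Y1 - Y2 ⇒ Y2 - Y2 ⇒ id - Y2 ⇒ id - id
Derivation 2: Y0 ⇒ Y1 ⇒ Y2 ⇒ Y2 - id ⇒ id - id

Two distinct leftmost derivations for the same string.

Ambiguous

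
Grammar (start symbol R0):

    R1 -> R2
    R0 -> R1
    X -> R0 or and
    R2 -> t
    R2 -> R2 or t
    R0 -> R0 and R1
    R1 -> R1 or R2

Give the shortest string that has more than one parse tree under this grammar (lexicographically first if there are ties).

t or t

length 1: no string has ≥2 trees
length 3: t or t has 2 parse trees

Two derivations of t or t:
  R0 ⇒ R1 ⇒ R2 ⇒ R2 or t ⇒ t or t
  R0 ⇒ R1 ⇒ R1 or R2 ⇒ R2 or R2 ⇒ t or R2 ⇒ t or t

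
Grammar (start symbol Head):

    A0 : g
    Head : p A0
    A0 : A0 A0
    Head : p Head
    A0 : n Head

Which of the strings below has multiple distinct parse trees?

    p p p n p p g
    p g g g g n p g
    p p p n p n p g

p p p n p p g: 1 tree
p g g g g n p g: 14 trees
p p p n p n p g: 1 tree

p g g g g n p g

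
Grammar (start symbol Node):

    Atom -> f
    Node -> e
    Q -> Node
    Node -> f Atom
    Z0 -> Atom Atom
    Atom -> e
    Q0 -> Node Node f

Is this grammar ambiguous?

Unambiguous

Only Node, Atom are reachable from Node; ignoring the rest: The reachable rules are right-linear with at most one rule per (nonterminal, next-terminal) pair. Each input token forces the next rule, so parsing is deterministic.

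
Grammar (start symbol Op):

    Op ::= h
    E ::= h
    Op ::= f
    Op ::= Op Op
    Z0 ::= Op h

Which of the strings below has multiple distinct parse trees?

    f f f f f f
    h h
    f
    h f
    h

f f f f f f: 42 trees
h h: 1 tree
f: 1 tree
h f: 1 tree
h: 1 tree

f f f f f f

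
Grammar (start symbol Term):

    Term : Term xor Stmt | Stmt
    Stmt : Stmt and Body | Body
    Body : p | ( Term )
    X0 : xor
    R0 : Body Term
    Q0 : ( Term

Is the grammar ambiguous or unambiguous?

Unambiguous

Only Term, Stmt, Body are reachable from Term; ignoring the rest: The grammar is stratified — Term handles 'xor' (left-recursive), Stmt handles 'and', Body atoms. Each operator has a fixed associativity and precedence level, so every string has one parse.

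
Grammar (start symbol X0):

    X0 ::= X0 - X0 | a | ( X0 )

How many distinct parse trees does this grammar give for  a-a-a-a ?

5

Parse trees for a-a-a-a:
  [X0 [X0 a] - [X0 [X0 a] - [X0 [X0 a] - [X0 a]]]]
  [X0 [X0 a] - [X0 [X0 [X0 a] - [X0 a]] - [X0 a]]]
  [X0 [X0 [X0 a] - [X0 a]] - [X0 [X0 a] - [X0 a]]]
  [X0 [X0 [X0 a] - [X0 [X0 a] - [X0 a]]] - [X0 a]]
  [X0 [X0 [X0 [X0 a] - [X0 a]] - [X0 a]] - [X0 a]]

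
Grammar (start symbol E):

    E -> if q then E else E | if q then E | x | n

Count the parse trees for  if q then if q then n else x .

2

Parse trees for if q then if q then n else x:
  [E if q then [E if q then [E n]] else [E x]]
  [E if q then [E if q then [E n] else [E x]]]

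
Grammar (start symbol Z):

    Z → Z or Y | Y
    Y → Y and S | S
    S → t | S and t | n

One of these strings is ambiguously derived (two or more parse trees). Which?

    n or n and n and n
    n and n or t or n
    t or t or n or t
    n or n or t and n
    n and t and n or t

n or n and n and n: 1 tree
n and n or t or n: 1 tree
t or t or n or t: 1 tree
n or n or t and n: 1 tree
n and t and n or t: 2 trees

n and t and n or t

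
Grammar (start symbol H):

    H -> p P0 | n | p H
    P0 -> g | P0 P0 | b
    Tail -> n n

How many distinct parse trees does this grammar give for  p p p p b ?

1

Parse trees for p p p p b:
  [H p [H p [H p [H p [P0 b]]]]]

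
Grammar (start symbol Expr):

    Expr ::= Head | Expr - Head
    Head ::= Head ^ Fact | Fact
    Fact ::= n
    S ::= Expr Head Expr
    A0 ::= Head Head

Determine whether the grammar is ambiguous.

Unambiguous

Only Expr, Head, Fact are reachable from Expr; ignoring the rest: Expr → Expr - Head | Head  ;  Head → Head ^ Fact | Fact  — a left-associative chain with Fact at the bottom. Each string factors uniquely by precedence.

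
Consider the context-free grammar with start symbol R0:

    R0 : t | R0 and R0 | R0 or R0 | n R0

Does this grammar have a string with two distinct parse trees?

Ambiguous

Witness: n t and t

Derivation 1: R0 ⇒ R0 and R0 ⇒ n R0 and R0 ⇒ n t and R0 ⇒ n t and t
Derivation 2: R0 ⇒ n R0 ⇒ n R0 and R0 ⇒ n t and R0 ⇒ n t and t

Two distinct leftmost derivations for the same string.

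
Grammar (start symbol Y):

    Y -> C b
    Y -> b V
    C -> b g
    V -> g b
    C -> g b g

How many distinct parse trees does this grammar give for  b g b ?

2

Parse trees for b g b:
  [Y [C b g] b]
  [Y b [V g b]]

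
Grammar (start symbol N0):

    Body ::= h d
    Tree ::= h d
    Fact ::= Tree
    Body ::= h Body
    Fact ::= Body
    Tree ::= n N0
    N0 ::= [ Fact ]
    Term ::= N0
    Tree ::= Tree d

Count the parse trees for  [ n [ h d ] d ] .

Parse trees for [ n [ h d ] d ]:
  [N0 [ [Fact [Tree [Tree n [N0 [ [Fact [Tree h d]] ]]] d]] ]]
  [N0 [ [Fact [Tree [Tree n [N0 [ [Fact [Body h d]] ]]] d]] ]]

2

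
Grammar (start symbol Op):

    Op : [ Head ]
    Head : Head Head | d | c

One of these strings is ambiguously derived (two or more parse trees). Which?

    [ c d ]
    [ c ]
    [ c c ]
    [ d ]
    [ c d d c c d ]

[ c d ]: 1 tree
[ c ]: 1 tree
[ c c ]: 1 tree
[ d ]: 1 tree
[ c d d c c d ]: 42 trees

[ c d d c c d ]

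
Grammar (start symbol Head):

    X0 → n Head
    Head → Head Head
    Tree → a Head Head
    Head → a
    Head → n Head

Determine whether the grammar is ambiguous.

Ambiguous

Witness: a a a

Derivation 1: Head ⇒ Head Head ⇒ Head Head Head ⇒ a Head Head ⇒ a a Head ⇒ a a a
Derivation 2: Head ⇒ Head Head ⇒ a Head ⇒ a Head Head ⇒ a a Head ⇒ a a a

Two distinct leftmost derivations for the same string.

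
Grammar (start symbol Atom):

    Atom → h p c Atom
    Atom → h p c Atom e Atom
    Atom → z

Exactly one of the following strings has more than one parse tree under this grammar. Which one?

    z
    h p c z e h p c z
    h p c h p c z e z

h p c h p c z e z

z: 1 tree
h p c z e h p c z: 1 tree
h p c h p c z e z: 2 trees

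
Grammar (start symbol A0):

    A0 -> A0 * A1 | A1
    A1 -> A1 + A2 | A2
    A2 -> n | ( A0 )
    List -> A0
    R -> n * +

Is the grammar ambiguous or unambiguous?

Only A0, A1, A2 are reachable from A0; ignoring the rest: The grammar is stratified — A0 handles '*' (left-recursive), A1 handles '+', A2 atoms. Each operator has a fixed associativity and precedence level, so every string has one parse.

Unambiguous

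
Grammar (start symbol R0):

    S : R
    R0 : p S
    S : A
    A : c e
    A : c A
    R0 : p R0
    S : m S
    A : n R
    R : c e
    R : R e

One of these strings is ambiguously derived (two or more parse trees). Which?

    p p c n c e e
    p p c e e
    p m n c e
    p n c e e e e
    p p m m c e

p p c n c e e: 1 tree
p p c e e: 1 tree
p m n c e: 1 tree
p n c e e e e: 1 tree
p p m m c e: 2 trees

p p m m c e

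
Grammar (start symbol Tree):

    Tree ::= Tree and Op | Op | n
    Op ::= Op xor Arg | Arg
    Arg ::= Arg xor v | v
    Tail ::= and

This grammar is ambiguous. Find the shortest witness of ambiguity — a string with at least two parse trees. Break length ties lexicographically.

length 1: no string has ≥2 trees
length 3: v xor v has 2 parse trees

Two derivations of v xor v:
  Tree ⇒ Op ⇒ Op xor Arg ⇒ Arg xor Arg ⇒ v xor Arg ⇒ v xor v
  Tree ⇒ Op ⇒ Arg ⇒ Arg xor v ⇒ v xor v

v xor v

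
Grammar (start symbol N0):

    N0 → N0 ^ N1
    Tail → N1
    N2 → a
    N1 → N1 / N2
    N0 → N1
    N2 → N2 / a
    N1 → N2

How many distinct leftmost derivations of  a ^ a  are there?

1

Parse trees for a ^ a:
  [N0 [N0 [N1 [N2 a]]] ^ [N1 [N2 a]]]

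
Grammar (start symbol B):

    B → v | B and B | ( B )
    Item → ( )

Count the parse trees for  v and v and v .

2

Parse trees for v and v and v:
  [B [B v] and [B [B v] and [B v]]]
  [B [B [B v] and [B v]] and [B v]]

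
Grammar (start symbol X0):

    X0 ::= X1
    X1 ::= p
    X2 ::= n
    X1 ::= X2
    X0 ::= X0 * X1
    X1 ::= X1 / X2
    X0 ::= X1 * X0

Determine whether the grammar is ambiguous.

Ambiguous

Witness: n * n

Derivation 1: X0 ⇒ X0 * X1 ⇒ X1 * X1 ⇒ X2 * X1 ⇒ n * X1 ⇒ n * X2 ⇒ n * n
Derivation 2: X0 ⇒ X1 * X0 ⇒ X2 * X0 ⇒ n * X0 ⇒ n * X1 ⇒ n * X2 ⇒ n * n

Two distinct leftmost derivations for the same string.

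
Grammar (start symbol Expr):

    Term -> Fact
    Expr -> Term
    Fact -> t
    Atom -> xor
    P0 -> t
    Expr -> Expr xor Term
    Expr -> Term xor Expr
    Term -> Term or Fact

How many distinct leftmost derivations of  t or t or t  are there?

Parse trees for t or t or t:
  [Expr [Term [Term [Term [Fact t]] or [Fact t]] or [Fact t]]]

1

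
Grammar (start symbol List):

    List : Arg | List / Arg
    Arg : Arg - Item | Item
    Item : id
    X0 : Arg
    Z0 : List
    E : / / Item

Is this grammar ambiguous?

(X0, Z0, E are unreachable from List, so their rules don't affect L(List).) This is a standard precedence ladder (List over Arg over Item), with each level left-recursive on its own operator ('/' at List, '-' at Arg). That structure is LR(1), hence unambiguous.

Unambiguous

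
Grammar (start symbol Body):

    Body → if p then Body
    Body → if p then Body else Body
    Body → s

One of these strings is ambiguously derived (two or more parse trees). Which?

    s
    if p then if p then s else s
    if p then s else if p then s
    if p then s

s: 1 tree
if p then if p then s else s: 2 trees
if p then s else if p then s: 1 tree
if p then s: 1 tree

if p then if p then s else s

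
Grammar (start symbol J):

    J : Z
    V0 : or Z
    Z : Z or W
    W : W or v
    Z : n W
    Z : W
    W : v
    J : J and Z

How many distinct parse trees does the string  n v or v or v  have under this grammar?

4

Parse trees for n v or v or v:
  [J [Z [Z n [W v]] or [W [W v] or v]]]
  [J [Z [Z [Z n [W v]] or [W v]] or [W v]]]
  [J [Z [Z n [W [W v] or v]] or [W v]]]
  [J [Z n [W [W [W v] or v] or v]]]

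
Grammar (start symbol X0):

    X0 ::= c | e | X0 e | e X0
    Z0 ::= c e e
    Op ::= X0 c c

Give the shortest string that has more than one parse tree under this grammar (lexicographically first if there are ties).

length 1: no string has ≥2 trees
length 2: e e has 2 parse trees

Two derivations of e e:
  X0 ⇒ X0 e ⇒ e e
  X0 ⇒ e X0 ⇒ e e

e e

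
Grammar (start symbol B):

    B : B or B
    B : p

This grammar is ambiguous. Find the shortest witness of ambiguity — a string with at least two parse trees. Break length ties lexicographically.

p or p or p

length 1: no string has ≥2 trees
length 3: no string has ≥2 trees
length 5: p or p or p has 2 parse trees

Two derivations of p or p or p:
  B ⇒ B or B ⇒ B or B or B ⇒ p or B or B ⇒ p or p or B ⇒ p or p or p
  B ⇒ B or B ⇒ p or B ⇒ p or B or B ⇒ p or p or B ⇒ p or p or p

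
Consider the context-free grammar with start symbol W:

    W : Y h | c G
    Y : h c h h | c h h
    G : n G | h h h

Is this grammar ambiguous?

Witness: c h h h

Derivation 1: W ⇒ Y h ⇒ c h h h
Derivation 2: W ⇒ c G ⇒ c h h h

Two distinct leftmost derivations for the same string.

Ambiguous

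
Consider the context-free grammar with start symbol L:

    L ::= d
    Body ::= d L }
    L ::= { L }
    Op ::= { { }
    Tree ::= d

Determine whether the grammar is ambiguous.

Only L is reachable from L; ignoring the rest: L(L) is { openⁿ atom closeⁿ : n ≥ 0 }. The bracket depth fixes n, and the derivation is forced at every step.

Unambiguous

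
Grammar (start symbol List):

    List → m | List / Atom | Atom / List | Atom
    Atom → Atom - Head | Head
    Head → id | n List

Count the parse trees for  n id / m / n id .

Parse trees for n id / m / n id:
  [List [List [Atom [Head n [List [Atom [Head id]]]]] / [List m]] / [Atom [Head n [List [Atom [Head id]]]]]]
  [List [List [Atom [Head n [List [Atom [Head id]] / [List m]]]]] / [Atom [Head n [List [Atom [Head id]]]]]]
  [List [Atom [Head n [List [Atom [Head id]]]]] / [List [List m] / [Atom [Head n [List [Atom [Head id]]]]]]]
  [List [Atom [Head n [List [Atom [Head id]] / [List m]]]] / [List [Atom [Head n [List [Atom [Head id]]]]]]]
  [List [Atom [Head n [List [List [Atom [Head id]] / [List m]] / [Atom [Head n [List [Atom [Head id]]]]]]]]]
  [List [Atom [Head n [List [Atom [Head id]] / [List [List m] / [Atom [Head n [List [Atom [Head id]]]]]]]]]]

6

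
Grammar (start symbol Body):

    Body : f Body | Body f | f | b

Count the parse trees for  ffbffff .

15

Parse trees for ffbffff (showing first 6 of 15):
  [Body f [Body f [Body [Body [Body [Body [Body b] f] f] f] f]]]
  [Body f [Body [Body f [Body [Body [Body [Body b] f] f] f]] f]]
  [Body f [Body [Body [Body f [Body [Body [Body b] f] f]] f] f]]
  [Body f [Body [Body [Body [Body f [Body [Body b] f]] f] f] f]]
  [Body f [Body [Body [Body [Body [Body f [Body b]] f] f] f] f]]
  [Body [Body f [Body f [Body [Body [Body [Body b] f] f] f]]] f]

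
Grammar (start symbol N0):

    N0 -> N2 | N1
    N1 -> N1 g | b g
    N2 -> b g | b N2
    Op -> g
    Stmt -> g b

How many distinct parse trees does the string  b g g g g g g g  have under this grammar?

Parse trees for b g g g g g g g:
  [N0 [N1 [N1 [N1 [N1 [N1 [N1 [N1 b g] g] g] g] g] g] g]]

1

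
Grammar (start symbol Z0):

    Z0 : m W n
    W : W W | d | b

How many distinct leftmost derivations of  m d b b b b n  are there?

Parse trees for m d b b b b n (showing first 6 of 14):
  [Z0 m [W [W d] [W [W b] [W [W b] [W [W b] [W b]]]]] n]
  [Z0 m [W [W d] [W [W b] [W [W [W b] [W b]] [W b]]]] n]
  [Z0 m [W [W d] [W [W [W b] [W b]] [W [W b] [W b]]]] n]
  [Z0 m [W [W d] [W [W [W b] [W [W b] [W b]]] [W b]]] n]
  [Z0 m [W [W d] [W [W [W [W b] [W b]] [W b]] [W b]]] n]
  [Z0 m [W [W [W d] [W b]] [W [W b] [W [W b] [W b]]]] n]

14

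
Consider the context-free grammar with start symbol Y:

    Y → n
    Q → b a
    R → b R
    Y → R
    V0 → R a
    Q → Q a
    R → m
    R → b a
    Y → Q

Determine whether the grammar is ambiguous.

Witness: b a

Derivation 1: Y ⇒ R ⇒ b a
Derivation 2: Y ⇒ Q ⇒ b a

Two distinct leftmost derivations for the same string.

Ambiguous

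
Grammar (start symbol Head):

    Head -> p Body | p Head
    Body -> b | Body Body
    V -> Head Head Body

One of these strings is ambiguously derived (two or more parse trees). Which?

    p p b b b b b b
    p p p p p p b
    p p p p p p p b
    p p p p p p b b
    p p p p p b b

p p b b b b b b: 42 trees
p p p p p p b: 1 tree
p p p p p p p b: 1 tree
p p p p p p b b: 1 tree
p p p p p b b: 1 tree

p p b b b b b b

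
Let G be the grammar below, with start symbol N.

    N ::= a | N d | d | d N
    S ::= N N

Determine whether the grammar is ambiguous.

Ambiguous

Witness: d d

Derivation 1: N ⇒ N d ⇒ d d
Derivation 2: N ⇒ d N ⇒ d d

Two distinct leftmost derivations for the same string.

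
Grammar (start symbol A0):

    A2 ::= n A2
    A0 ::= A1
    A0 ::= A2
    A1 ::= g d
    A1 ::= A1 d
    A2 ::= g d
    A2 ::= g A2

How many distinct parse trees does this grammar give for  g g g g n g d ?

Parse trees for g g g g n g d:
  [A0 [A2 g [A2 g [A2 g [A2 g [A2 n [A2 g d]]]]]]]

1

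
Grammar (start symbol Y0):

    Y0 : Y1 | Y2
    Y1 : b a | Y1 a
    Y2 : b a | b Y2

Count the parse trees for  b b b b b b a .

Parse trees for b b b b b b a:
  [Y0 [Y2 b [Y2 b [Y2 b [Y2 b [Y2 b [Y2 b a]]]]]]]

1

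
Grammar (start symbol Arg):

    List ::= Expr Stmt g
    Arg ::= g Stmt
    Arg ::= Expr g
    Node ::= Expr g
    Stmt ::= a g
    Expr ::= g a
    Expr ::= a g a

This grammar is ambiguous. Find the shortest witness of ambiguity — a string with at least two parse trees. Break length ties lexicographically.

g a g

length 3: g a g has 2 parse trees

Two derivations of g a g:
  Arg ⇒ g Stmt ⇒ g a g
  Arg ⇒ Expr g ⇒ g a g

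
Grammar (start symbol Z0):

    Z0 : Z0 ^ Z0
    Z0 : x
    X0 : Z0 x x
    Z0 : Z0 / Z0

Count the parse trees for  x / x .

Parse trees for x / x:
  [Z0 [Z0 x] / [Z0 x]]

1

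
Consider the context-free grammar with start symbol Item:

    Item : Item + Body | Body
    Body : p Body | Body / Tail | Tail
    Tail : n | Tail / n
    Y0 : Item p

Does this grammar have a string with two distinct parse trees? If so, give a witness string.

Witness: n / n

Derivation 1: Item ⇒ Body ⇒ Body / Tail ⇒ Tail / Tail ⇒ n / Tail ⇒ n / n
Derivation 2: Item ⇒ Body ⇒ Tail ⇒ Tail / n ⇒ n / n

Two distinct leftmost derivations for the same string.

Ambiguous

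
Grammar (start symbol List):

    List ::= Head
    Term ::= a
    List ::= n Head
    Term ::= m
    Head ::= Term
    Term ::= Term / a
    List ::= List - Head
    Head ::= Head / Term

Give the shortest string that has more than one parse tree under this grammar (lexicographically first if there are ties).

a / a

length 1: no string has ≥2 trees
length 2: no string has ≥2 trees
length 3: a / a has 2 parse trees

Two derivations of a / a:
  List ⇒ Head ⇒ Term ⇒ Term / a ⇒ a / a
  List ⇒ Head ⇒ Head / Term ⇒ Term / Term ⇒ a / Term ⇒ a / a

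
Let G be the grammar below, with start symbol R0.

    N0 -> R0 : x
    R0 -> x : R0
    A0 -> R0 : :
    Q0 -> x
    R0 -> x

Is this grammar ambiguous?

(Q0, A0, N0 are unreachable from R0, so their rules don't affect L(R0).) Right-recursive list with a separator: after each atom, whether the separator follows determines the rule. One parse per string.

Unambiguous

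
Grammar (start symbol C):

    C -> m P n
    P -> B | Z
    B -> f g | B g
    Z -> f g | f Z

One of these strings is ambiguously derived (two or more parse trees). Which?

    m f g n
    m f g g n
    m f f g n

m f g n: 2 trees
m f g g n: 1 tree
m f f g n: 1 tree

m f g n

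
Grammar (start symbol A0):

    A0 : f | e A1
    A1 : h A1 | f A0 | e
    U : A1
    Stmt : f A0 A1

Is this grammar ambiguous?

Only A0, A1 are reachable from A0; ignoring the rest: Restricted to the reachable nonterminals, every rule has the form A → t or A → t B, and no two rules for the same A share a first terminal. The grammar encodes a DFA — one run per string.

Unambiguous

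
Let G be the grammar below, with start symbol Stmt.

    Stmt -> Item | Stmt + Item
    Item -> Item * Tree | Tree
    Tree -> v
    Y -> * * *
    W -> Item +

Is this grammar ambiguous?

Unambiguous

Only Stmt, Item, Tree are reachable from Stmt; ignoring the rest: This is a standard precedence ladder (Stmt over Item over Tree), with each level left-recursive on its own operator ('+' at Stmt, '*' at Item). That structure is LR(1), hence unambiguous.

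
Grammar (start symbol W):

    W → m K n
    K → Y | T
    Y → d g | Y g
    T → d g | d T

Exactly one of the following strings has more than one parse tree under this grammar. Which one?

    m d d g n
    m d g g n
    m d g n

m d g n

m d d g n: 1 tree
m d g g n: 1 tree
m d g n: 2 trees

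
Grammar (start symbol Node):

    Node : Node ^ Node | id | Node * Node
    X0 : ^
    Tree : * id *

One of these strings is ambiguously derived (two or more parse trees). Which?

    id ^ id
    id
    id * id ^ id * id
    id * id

id * id ^ id * id

id ^ id: 1 tree
id: 1 tree
id * id ^ id * id: 5 trees
id * id: 1 tree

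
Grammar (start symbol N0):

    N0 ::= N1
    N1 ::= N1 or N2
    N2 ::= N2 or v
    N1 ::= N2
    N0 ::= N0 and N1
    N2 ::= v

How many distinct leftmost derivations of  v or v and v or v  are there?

Parse trees for v or v and v or v:
  [N0 [N0 [N1 [N1 [N2 v]] or [N2 v]]] and [N1 [N1 [N2 v]] or [N2 v]]]
  [N0 [N0 [N1 [N1 [N2 v]] or [N2 v]]] and [N1 [N2 [N2 v] or v]]]
  [N0 [N0 [N1 [N2 [N2 v] or v]]] and [N1 [N1 [N2 v]] or [N2 v]]]
  [N0 [N0 [N1 [N2 [N2 v] or v]]] and [N1 [N2 [N2 v] or v]]]

4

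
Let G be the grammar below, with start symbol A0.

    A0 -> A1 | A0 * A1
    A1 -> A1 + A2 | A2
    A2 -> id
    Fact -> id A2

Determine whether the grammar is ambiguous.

Unambiguous

(Fact is unreachable from A0, so its rules don't affect L(A0).) The grammar is stratified — A0 handles '*' (left-recursive), A1 handles '+', A2 atoms. Each operator has a fixed associativity and precedence level, so every string has one parse.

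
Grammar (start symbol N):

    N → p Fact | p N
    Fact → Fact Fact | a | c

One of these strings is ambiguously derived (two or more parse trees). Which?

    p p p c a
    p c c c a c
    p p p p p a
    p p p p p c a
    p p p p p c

p p p c a: 1 tree
p c c c a c: 14 trees
p p p p p a: 1 tree
p p p p p c a: 1 tree
p p p p p c: 1 tree

p c c c a c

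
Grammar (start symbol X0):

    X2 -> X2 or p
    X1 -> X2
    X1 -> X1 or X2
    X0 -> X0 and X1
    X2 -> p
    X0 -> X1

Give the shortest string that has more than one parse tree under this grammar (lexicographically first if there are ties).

p or p

length 1: no string has ≥2 trees
length 3: p or p has 2 parse trees

Two derivations of p or p:
  X0 ⇒ X1 ⇒ X2 ⇒ X2 or p ⇒ p or p
  X0 ⇒ X1 ⇒ X1 or X2 ⇒ X2 or X2 ⇒ p or X2 ⇒ p or p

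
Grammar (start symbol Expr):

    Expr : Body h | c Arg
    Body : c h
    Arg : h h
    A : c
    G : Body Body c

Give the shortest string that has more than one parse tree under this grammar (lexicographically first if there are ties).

c h h

length 3: c h h has 2 parse trees

Two derivations of c h h:
  Expr ⇒ Body h ⇒ c h h
  Expr ⇒ c Arg ⇒ c h h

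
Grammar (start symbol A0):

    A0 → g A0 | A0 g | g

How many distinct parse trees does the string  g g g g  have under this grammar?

Parse trees for g g g g:
  [A0 g [A0 g [A0 g [A0 g]]]]
  [A0 g [A0 g [A0 [A0 g] g]]]
  [A0 g [A0 [A0 g [A0 g]] g]]
  [A0 g [A0 [A0 [A0 g] g] g]]
  [A0 [A0 g [A0 g [A0 g]]] g]
  [A0 [A0 g [A0 [A0 g] g]] g]
  [A0 [A0 [A0 g [A0 g]] g] g]
  [A0 [A0 [A0 [A0 g] g] g] g]

8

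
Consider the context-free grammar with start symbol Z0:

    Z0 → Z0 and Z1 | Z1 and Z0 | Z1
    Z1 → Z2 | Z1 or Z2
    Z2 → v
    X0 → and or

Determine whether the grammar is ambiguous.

Ambiguous

Witness: v and v

Derivation 1: Z0 ⇒ Z0 and Z1 ⇒ Z1 and Z1 ⇒ Z2 and Z1 ⇒ v and Z1 ⇒ v and Z2 ⇒ v and v
Derivation 2: Z0 ⇒ Z1 and Z0 ⇒ Z2 and Z0 ⇒ v and Z0 ⇒ v and Z1 ⇒ v and Z2 ⇒ v and v

Two distinct leftmost derivations for the same string.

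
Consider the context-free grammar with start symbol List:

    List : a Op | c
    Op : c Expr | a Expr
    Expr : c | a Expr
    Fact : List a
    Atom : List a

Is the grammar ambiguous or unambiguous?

Unambiguous

(Fact, Atom are unreachable from List, so their rules don't affect L(List).) Each reachable nonterminal has at most one production per leading terminal, and all productions are right-linear; the derivation is determined token-by-token.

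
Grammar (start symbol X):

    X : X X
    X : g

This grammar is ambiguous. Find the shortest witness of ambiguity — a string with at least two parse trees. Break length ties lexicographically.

length 1: no string has ≥2 trees
length 2: no string has ≥2 trees
length 3: g g g has 2 parse trees

Two derivations of g g g:
  X ⇒ X X ⇒ X X X ⇒ g X X ⇒ g g X ⇒ g g g
  X ⇒ X X ⇒ g X ⇒ g X X ⇒ g g X ⇒ g g g

g g g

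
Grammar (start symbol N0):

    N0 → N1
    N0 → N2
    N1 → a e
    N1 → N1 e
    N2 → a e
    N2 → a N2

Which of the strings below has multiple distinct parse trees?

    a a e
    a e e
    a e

a a e: 1 tree
a e e: 1 tree
a e: 2 trees

a e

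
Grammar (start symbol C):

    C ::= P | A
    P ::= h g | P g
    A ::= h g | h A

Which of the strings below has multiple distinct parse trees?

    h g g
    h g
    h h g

h g g: 1 tree
h g: 2 trees
h h g: 1 tree

h g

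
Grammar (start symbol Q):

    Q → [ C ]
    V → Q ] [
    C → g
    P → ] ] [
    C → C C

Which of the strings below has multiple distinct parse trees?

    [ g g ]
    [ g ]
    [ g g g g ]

[ g g g g ]

[ g g ]: 1 tree
[ g ]: 1 tree
[ g g g g ]: 5 trees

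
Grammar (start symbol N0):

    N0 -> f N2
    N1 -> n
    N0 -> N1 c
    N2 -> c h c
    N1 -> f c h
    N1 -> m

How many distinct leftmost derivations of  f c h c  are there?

Parse trees for f c h c:
  [N0 f [N2 c h c]]
  [N0 [N1 f c h] c]

2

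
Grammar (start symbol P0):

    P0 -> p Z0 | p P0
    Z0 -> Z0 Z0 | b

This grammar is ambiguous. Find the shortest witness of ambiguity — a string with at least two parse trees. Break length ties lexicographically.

length 2: no string has ≥2 trees
length 3: no string has ≥2 trees
length 4: p b b b has 2 parse trees

Two derivations of p b b b:
  P0 ⇒ p Z0 ⇒ p Z0 Z0 ⇒ p Z0 Z0 Z0 ⇒ p b Z0 Z0 ⇒ p b b Z0 ⇒ p b b b
  P0 ⇒ p Z0 ⇒ p Z0 Z0 ⇒ p b Z0 ⇒ p b Z0 Z0 ⇒ p b b Z0 ⇒ p b b b

p b b b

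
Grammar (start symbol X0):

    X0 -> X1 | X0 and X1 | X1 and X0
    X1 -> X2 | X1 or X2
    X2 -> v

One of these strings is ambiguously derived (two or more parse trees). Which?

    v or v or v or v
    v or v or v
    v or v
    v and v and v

v and v and v

v or v or v or v: 1 tree
v or v or v: 1 tree
v or v: 1 tree
v and v and v: 4 trees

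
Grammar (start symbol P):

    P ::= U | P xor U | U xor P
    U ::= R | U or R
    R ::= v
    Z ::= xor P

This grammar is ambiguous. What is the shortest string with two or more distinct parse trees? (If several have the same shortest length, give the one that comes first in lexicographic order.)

v xor v

length 1: no string has ≥2 trees
length 3: v xor v has 2 parse trees

Two derivations of v xor v:
  P ⇒ P xor U ⇒ U xor U ⇒ R xor U ⇒ v xor U ⇒ v xor R ⇒ v xor v
  P ⇒ U xor P ⇒ R xor P ⇒ v xor P ⇒ v xor U ⇒ v xor R ⇒ v xor v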